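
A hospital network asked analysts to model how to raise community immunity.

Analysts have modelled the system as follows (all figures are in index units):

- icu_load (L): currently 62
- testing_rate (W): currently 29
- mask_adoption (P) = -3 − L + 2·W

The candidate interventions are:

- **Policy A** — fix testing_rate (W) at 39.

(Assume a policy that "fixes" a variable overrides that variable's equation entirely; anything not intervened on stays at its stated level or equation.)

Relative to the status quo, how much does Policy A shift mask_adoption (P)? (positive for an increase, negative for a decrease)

20

Baseline:
  L = 62
  W = 29
  P = -3 − 62 + 2·29 = -7
Policy A (W := 39):
  L = 62
  W = 39
  P = -3 − 62 + 2·39 = 13
Change in P: 13 − (-7) = 20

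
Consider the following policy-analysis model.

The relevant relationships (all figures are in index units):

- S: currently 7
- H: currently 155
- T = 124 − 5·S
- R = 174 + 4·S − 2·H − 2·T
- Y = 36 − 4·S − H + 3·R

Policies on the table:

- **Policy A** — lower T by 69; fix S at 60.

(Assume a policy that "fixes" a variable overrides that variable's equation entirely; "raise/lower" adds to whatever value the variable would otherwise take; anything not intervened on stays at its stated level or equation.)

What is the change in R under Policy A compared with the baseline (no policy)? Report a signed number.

Baseline:
  S = 7
  H = 155
  T = 124 − 5·7 = 89
  R = 174 + 4·7 − 2·155 − 2·89 = -286
Policy A (T − 69, S := 60):
  S = 60
  H = 155
  T = 124 − 5·60 (−69 from intervention) = -245
  R = 174 + 4·60 − 2·155 − 2·(-245) = 594
Change in R: 594 − (-286) = 880

880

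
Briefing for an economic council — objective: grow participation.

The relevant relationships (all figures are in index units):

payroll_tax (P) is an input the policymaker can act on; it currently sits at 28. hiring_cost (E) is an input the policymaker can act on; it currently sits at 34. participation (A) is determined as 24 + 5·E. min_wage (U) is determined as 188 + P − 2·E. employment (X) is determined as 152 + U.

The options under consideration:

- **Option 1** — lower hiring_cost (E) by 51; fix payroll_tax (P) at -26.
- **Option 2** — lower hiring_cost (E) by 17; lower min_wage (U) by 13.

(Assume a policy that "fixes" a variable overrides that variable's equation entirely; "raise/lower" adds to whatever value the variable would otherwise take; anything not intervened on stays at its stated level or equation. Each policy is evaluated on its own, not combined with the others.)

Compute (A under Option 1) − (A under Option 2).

Option 1 (E − 51, P := -26):
  E = 34 − 51 = -17
  A = 24 + 5·(-17) = -61
Option 2 (E − 17, U − 13):
  E = 34 − 17 = 17
  A = 24 + 5·17 = 109
A: -61 − 109 = -170

-170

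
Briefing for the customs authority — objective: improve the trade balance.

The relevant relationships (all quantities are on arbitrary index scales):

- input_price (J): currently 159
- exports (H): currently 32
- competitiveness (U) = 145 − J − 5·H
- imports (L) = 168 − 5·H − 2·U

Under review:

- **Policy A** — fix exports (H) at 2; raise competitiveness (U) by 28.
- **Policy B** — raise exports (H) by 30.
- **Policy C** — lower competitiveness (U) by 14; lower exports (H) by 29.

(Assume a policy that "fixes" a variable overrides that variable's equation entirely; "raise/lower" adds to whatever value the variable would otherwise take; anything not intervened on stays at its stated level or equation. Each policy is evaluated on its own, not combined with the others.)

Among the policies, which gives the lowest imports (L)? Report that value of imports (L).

Policy A (H := 2, U + 28):
  J = 159
  H = 2
  U = 145 − 159 − 5·2 (+28 from intervention) = 4
  L = 168 − 5·2 − 2·4 = 150
Policy B (H + 30):
  J = 159
  H = 32 + 30 = 62
  U = 145 − 159 − 5·62 = -324
  L = 168 − 5·62 − 2·(-324) = 506
Policy C (U − 14, H − 29):
  J = 159
  H = 32 − 29 = 3
  U = 145 − 159 − 5·3 (−14 from intervention) = -43
  L = 168 − 5·3 − 2·(-43) = 239
Comparing — Policy A: L=150, Policy B: L=506, Policy C: L=239. Lowest is 150 (Policy A).

150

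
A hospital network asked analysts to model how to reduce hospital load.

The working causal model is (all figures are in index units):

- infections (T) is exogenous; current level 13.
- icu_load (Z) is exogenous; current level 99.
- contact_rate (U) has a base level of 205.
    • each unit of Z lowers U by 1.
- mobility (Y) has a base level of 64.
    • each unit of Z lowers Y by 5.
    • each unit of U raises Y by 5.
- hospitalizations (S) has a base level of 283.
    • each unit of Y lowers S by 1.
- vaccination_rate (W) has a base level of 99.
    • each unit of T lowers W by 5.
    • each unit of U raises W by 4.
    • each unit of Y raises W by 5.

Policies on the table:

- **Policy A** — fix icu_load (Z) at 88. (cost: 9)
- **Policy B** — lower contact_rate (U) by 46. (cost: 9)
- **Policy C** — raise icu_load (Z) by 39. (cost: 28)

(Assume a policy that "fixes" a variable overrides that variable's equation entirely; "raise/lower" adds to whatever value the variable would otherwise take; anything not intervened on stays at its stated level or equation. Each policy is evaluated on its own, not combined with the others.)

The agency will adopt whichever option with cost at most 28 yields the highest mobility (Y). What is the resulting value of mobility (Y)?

209

Policy A (Z := 88):
  Z = 88
  U = 205 − 88 = 117
  Y = 64 − 5·88 + 5·117 = 209
Policy B (U − 46):
  Z = 99
  U = 205 − 99 (−46 from intervention) = 60
  Y = 64 − 5·99 + 5·60 = -131
Policy C (Z + 39):
  Z = 99 + 39 = 138
  U = 205 − 138 = 67
  Y = 64 − 5·138 + 5·67 = -291
Comparing — Policy A: Y=209, Policy B: Y=-131, Policy C: Y=-291. Highest is 209 (Policy A).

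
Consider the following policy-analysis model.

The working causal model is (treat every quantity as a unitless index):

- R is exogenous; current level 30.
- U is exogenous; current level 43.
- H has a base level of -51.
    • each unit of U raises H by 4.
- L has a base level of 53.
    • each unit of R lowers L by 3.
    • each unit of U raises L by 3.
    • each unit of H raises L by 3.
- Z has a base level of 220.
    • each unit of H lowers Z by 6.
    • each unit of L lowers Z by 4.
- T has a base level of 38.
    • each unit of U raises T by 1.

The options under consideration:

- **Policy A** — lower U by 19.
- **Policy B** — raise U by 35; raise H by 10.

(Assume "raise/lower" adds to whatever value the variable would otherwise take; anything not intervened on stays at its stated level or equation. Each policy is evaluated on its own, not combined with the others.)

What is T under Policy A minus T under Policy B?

-54

Policy A (U − 19):
  U = 43 − 19 = 24
  T = 38 + 24 = 62
Policy B (U + 35, H + 10):
  U = 43 + 35 = 78
  T = 38 + 78 = 116
T: 62 − 116 = -54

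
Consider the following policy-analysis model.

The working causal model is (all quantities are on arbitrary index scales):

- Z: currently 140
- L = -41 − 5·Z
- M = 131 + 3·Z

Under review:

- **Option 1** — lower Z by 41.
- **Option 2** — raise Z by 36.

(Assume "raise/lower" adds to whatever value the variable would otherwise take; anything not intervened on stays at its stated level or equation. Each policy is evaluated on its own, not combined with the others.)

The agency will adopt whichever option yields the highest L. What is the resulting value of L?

-536

Option 1 (Z − 41):
  Z = 140 − 41 = 99
  L = -41 − 5·99 = -536
Option 2 (Z + 36):
  Z = 140 + 36 = 176
  L = -41 − 5·176 = -921
Comparing — Option 1: L=-536, Option 2: L=-921. Highest is -536 (Option 1).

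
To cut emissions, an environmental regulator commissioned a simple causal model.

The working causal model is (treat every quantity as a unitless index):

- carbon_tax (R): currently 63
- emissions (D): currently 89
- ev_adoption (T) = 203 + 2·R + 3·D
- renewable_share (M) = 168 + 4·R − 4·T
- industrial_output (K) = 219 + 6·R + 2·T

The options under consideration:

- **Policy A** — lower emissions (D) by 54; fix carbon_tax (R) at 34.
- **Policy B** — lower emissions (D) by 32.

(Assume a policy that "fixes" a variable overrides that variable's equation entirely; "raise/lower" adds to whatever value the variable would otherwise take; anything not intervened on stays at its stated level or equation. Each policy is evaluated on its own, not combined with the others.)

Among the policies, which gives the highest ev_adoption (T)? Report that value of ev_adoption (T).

Policy A (D − 54, R := 34):
  R = 34
  D = 89 − 54 = 35
  T = 203 + 2·34 + 3·35 = 376
Policy B (D − 32):
  R = 63
  D = 89 − 32 = 57
  T = 203 + 2·63 + 3·57 = 500
Comparing — Policy A: T=376, Policy B: T=500. Highest is 500 (Policy B).

500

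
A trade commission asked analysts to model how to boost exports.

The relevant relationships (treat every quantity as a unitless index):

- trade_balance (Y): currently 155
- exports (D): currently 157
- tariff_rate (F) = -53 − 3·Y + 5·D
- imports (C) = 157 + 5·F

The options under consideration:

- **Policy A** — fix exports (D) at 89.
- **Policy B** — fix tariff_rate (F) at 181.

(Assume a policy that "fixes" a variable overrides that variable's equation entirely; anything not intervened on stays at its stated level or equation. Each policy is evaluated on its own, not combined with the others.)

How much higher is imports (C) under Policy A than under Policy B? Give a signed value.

-1270

Policy A (D := 89):
  Y = 155
  D = 89
  F = -53 − 3·155 + 5·89 = -73
  C = 157 + 5·(-73) = -208
Policy B (F := 181):
  Y = 155
  D = 157
  F = 181
  C = 157 + 5·181 = 1062
C: -208 − 1062 = -1270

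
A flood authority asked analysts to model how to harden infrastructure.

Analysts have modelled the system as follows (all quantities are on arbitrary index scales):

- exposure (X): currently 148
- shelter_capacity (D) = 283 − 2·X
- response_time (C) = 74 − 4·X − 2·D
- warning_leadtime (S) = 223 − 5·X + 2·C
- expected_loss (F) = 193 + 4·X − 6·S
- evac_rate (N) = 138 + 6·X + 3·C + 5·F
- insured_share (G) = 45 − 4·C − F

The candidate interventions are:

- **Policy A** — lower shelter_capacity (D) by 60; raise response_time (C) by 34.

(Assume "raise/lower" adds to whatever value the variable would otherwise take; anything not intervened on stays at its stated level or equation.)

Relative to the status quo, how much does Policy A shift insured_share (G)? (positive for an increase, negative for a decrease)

Baseline:
  X = 148
  D = 283 − 2·148 = -13
  C = 74 − 4·148 − 2·(-13) = -492
  S = 223 − 5·148 + 2·(-492) = -1501
  F = 193 + 4·148 − 6·(-1501) = 9791
  G = 45 − 4·(-492) − 9791 = -7778
Policy A (D − 60, C + 34):
  X = 148
  D = 283 − 2·148 (−60 from intervention) = -73
  C = 74 − 4·148 − 2·(-73) (+34 from intervention) = -338
  S = 223 − 5·148 + 2·(-338) = -1193
  F = 193 + 4·148 − 6·(-1193) = 7943
  G = 45 − 4·(-338) − 7943 = -6546
Change in G: -6546 − (-7778) = 1232

1232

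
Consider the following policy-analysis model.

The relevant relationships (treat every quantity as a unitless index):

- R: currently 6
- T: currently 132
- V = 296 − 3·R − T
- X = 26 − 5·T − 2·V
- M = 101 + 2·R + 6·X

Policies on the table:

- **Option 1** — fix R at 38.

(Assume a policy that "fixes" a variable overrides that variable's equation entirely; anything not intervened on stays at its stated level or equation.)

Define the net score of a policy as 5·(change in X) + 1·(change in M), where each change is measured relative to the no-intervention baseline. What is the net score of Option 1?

Baseline:
  R = 6
  T = 132
  V = 296 − 3·6 − 132 = 146
  X = 26 − 5·132 − 2·146 = -926
  M = 101 + 2·6 + 6·(-926) = -5443
Option 1 (R := 38):
  R = 38
  T = 132
  V = 296 − 3·38 − 132 = 50
  X = 26 − 5·132 − 2·50 = -734
  M = 101 + 2·38 + 6·(-734) = -4227
ΔX = -734 − (-926) = 192; ΔM = -4227 − (-5443) = 1216
Score = 5·192 + 1·1216 = 2176

2176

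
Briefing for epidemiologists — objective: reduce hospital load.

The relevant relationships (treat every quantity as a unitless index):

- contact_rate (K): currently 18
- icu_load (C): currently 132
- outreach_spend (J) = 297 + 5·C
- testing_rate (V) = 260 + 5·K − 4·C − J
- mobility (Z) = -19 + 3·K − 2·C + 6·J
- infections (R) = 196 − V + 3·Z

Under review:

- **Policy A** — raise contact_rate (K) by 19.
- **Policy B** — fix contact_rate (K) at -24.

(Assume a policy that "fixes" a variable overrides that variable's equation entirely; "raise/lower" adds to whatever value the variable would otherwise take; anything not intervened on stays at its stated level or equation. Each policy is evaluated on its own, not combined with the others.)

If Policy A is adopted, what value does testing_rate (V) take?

Policy A (K + 19):
  K = 18 + 19 = 37
  C = 132
  J = 297 + 5·132 = 957
  V = 260 + 5·37 − 4·132 − 957 = -1040

-1040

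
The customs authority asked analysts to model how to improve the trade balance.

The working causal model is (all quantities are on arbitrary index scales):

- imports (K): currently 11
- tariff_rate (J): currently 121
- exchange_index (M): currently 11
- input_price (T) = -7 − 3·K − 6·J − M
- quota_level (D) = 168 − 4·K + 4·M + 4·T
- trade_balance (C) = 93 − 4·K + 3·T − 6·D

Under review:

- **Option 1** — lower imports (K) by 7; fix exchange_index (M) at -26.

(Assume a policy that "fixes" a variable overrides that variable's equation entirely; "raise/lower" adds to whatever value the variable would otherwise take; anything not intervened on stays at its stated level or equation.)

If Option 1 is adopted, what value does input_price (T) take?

-719

Option 1 (K − 7, M := -26):
  K = 11 − 7 = 4
  J = 121
  M = -26
  T = -7 − 3·4 − 6·121 − (-26) = -719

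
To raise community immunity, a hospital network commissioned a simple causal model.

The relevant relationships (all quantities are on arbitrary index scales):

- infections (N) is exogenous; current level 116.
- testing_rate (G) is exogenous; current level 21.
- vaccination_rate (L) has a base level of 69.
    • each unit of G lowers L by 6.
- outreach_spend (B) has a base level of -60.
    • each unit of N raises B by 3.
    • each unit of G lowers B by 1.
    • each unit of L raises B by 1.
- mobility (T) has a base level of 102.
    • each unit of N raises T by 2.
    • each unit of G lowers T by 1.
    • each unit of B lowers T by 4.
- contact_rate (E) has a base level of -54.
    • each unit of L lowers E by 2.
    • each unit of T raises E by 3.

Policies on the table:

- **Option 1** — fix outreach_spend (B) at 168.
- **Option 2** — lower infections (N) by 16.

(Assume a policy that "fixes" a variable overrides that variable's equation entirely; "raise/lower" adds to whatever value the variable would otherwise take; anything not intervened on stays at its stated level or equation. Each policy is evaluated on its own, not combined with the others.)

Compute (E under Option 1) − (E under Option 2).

Option 1 (B := 168):
  N = 116
  G = 21
  L = 69 − 6·21 = -57
  B = 168
  T = 102 + 2·116 − 21 − 4·168 = -359
  E = -54 − 2·(-57) + 3·(-359) = -1017
Option 2 (N − 16):
  N = 116 − 16 = 100
  G = 21
  L = 69 − 6·21 = -57
  B = -60 + 3·100 − 21 + (-57) = 162
  T = 102 + 2·100 − 21 − 4·162 = -367
  E = -54 − 2·(-57) + 3·(-367) = -1041
E: -1017 − (-1041) = 24

24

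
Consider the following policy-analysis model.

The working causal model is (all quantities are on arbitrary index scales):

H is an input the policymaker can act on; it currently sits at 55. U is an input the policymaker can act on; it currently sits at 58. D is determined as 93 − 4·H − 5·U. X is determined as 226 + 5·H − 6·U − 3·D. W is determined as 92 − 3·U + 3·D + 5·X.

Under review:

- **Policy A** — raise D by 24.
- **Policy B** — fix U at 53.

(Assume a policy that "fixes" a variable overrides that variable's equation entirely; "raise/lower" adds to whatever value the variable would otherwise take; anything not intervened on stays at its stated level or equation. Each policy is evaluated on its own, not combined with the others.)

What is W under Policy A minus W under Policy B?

-153

Policy A (D + 24):
  H = 55
  U = 58
  D = 93 − 4·55 − 5·58 (+24 from intervention) = -393
  X = 226 + 5·55 − 6·58 − 3·(-393) = 1332
  W = 92 − 3·58 + 3·(-393) + 5·1332 = 5399
Policy B (U := 53):
  H = 55
  U = 53
  D = 93 − 4·55 − 5·53 = -392
  X = 226 + 5·55 − 6·53 − 3·(-392) = 1359
  W = 92 − 3·53 + 3·(-392) + 5·1359 = 5552
W: 5399 − 5552 = -153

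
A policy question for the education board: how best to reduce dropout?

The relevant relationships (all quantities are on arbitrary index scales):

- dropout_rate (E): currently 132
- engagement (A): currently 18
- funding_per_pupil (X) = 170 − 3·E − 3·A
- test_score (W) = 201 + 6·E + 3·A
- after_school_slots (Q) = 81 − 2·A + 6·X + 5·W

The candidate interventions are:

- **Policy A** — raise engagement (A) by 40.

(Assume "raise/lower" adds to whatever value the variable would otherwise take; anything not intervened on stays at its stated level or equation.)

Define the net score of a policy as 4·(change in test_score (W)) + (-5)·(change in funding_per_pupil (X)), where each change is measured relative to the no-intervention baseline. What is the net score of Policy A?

1080

Baseline:
  E = 132
  A = 18
  X = 170 − 3·132 − 3·18 = -280
  W = 201 + 6·132 + 3·18 = 1047
Policy A (A + 40):
  E = 132
  A = 18 + 40 = 58
  X = 170 − 3·132 − 3·58 = -400
  W = 201 + 6·132 + 3·58 = 1167
ΔW = 1167 − 1047 = 120; ΔX = -400 − (-280) = -120
Score = 4·120 + (-5)·(-120) = 1080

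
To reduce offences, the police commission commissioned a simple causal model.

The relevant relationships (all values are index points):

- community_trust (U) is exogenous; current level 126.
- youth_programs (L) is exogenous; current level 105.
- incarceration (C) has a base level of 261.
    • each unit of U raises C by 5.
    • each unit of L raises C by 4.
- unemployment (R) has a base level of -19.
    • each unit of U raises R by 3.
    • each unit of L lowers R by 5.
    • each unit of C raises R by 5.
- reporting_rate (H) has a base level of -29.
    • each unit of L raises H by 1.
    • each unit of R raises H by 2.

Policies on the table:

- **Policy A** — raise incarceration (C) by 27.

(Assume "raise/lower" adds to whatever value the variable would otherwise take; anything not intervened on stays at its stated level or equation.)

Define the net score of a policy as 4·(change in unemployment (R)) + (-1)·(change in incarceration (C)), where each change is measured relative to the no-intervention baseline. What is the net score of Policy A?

513

Baseline:
  U = 126
  L = 105
  C = 261 + 5·126 + 4·105 = 1311
  R = -19 + 3·126 − 5·105 + 5·1311 = 6389
Policy A (C + 27):
  U = 126
  L = 105
  C = 261 + 5·126 + 4·105 (+27 from intervention) = 1338
  R = -19 + 3·126 − 5·105 + 5·1338 = 6524
ΔR = 6524 − 6389 = 135; ΔC = 1338 − 1311 = 27
Score = 4·135 + (-1)·27 = 513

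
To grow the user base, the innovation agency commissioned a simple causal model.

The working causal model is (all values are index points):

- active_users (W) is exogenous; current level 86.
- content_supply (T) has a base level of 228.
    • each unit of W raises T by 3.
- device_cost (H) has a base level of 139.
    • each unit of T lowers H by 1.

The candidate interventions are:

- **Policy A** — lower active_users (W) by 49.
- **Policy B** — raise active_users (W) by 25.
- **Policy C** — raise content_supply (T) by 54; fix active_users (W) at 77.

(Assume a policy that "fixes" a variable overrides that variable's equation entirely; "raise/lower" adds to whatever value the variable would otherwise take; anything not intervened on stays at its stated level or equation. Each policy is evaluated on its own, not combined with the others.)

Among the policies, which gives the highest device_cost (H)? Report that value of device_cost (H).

Policy A (W − 49):
  W = 86 − 49 = 37
  T = 228 + 3·37 = 339
  H = 139 − 339 = -200
Policy B (W + 25):
  W = 86 + 25 = 111
  T = 228 + 3·111 = 561
  H = 139 − 561 = -422
Policy C (T + 54, W := 77):
  W = 77
  T = 228 + 3·77 (+54 from intervention) = 513
  H = 139 − 513 = -374
Comparing — Policy A: H=-200, Policy B: H=-422, Policy C: H=-374. Highest is -200 (Policy A).

-200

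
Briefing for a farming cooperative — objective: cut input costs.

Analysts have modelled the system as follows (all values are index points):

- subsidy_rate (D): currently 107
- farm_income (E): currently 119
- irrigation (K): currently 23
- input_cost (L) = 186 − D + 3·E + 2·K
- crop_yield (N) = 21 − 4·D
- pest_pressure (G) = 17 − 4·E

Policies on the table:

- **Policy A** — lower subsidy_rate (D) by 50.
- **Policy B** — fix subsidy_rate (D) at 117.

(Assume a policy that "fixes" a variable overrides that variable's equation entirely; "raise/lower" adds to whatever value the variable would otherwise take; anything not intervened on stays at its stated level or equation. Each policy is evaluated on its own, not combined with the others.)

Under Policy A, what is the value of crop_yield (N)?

-207

Policy A (D − 50):
  D = 107 − 50 = 57
  N = 21 − 4·57 = -207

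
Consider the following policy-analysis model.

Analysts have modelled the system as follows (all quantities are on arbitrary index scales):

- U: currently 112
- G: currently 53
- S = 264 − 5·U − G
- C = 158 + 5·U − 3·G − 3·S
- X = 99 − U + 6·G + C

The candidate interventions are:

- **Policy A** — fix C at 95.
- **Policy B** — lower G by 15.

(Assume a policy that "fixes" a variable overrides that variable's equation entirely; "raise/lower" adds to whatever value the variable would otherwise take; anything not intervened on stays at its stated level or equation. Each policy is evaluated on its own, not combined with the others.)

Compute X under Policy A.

Policy A (C := 95):
  U = 112
  G = 53
  S = 264 − 5·112 − 53 = -349
  C = 95
  X = 99 − 112 + 6·53 + 95 = 400

400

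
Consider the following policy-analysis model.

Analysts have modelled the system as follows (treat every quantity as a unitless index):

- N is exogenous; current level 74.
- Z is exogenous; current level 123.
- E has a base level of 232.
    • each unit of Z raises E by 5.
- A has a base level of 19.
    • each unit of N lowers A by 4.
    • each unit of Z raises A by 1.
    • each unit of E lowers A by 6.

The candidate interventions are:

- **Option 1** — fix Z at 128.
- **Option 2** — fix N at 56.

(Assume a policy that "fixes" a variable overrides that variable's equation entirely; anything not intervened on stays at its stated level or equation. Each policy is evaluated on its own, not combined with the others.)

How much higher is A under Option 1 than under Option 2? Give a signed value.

-217

Option 1 (Z := 128):
  N = 74
  Z = 128
  E = 232 + 5·128 = 872
  A = 19 − 4·74 + 128 − 6·872 = -5381
Option 2 (N := 56):
  N = 56
  Z = 123
  E = 232 + 5·123 = 847
  A = 19 − 4·56 + 123 − 6·847 = -5164
A: -5381 − (-5164) = -217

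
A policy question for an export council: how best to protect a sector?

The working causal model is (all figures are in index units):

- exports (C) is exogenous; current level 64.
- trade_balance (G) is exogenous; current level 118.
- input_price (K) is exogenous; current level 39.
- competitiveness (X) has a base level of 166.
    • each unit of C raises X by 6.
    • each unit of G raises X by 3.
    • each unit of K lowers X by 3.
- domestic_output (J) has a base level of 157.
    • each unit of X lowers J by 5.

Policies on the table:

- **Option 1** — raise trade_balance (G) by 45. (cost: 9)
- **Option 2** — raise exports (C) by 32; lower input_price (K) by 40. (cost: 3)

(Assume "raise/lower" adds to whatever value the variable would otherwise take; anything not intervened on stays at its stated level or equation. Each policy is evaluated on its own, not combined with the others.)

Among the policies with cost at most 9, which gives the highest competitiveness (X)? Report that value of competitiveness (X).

Option 1 (G + 45):
  C = 64
  G = 118 + 45 = 163
  K = 39
  X = 166 + 6·64 + 3·163 − 3·39 = 922
Option 2 (C + 32, K − 40):
  C = 64 + 32 = 96
  G = 118
  K = 39 − 40 = -1
  X = 166 + 6·96 + 3·118 − 3·(-1) = 1099
Comparing — Option 1: X=922, Option 2: X=1099. Highest is 1099 (Option 2).

1099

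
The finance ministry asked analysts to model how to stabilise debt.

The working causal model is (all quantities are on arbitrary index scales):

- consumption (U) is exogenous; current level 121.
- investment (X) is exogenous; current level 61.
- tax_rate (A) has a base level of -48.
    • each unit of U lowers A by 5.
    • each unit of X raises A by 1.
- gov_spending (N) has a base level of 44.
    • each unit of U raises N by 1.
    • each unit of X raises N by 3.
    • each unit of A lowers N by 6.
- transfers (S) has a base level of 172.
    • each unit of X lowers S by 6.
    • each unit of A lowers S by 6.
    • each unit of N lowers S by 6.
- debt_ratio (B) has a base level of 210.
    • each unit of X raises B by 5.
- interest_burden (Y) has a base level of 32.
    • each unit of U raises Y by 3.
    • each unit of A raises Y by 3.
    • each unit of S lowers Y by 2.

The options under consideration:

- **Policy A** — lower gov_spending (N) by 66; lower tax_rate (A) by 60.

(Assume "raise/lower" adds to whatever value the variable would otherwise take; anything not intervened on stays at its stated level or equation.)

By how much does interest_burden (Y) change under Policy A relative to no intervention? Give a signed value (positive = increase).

Baseline:
  U = 121
  X = 61
  A = -48 − 5·121 + 61 = -592
  N = 44 + 121 + 3·61 − 6·(-592) = 3900
  S = 172 − 6·61 − 6·(-592) − 6·3900 = -20042
  Y = 32 + 3·121 + 3·(-592) − 2·(-20042) = 38703
Policy A (N − 66, A − 60):
  U = 121
  X = 61
  A = -48 − 5·121 + 61 (−60 from intervention) = -652
  N = 44 + 121 + 3·61 − 6·(-652) (−66 from intervention) = 4194
  S = 172 − 6·61 − 6·(-652) − 6·4194 = -21446
  Y = 32 + 3·121 + 3·(-652) − 2·(-21446) = 41331
Change in Y: 41331 − 38703 = 2628

2628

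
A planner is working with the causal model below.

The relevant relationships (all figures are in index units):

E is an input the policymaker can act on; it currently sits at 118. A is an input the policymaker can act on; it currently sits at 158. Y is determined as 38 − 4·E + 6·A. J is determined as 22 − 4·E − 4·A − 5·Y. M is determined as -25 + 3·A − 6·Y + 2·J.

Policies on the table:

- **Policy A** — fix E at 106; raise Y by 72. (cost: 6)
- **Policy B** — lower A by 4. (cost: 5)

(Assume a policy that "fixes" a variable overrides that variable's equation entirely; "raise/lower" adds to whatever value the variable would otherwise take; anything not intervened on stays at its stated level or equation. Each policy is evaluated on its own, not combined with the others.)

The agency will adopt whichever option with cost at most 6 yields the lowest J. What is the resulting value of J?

-4204

Policy A (E := 106, Y + 72):
  E = 106
  A = 158
  Y = 38 − 4·106 + 6·158 (+72 from intervention) = 634
  J = 22 − 4·106 − 4·158 − 5·634 = -4204
Policy B (A − 4):
  E = 118
  A = 158 − 4 = 154
  Y = 38 − 4·118 + 6·154 = 490
  J = 22 − 4·118 − 4·154 − 5·490 = -3516
Comparing — Policy A: J=-4204, Policy B: J=-3516. Lowest is -4204 (Policy A).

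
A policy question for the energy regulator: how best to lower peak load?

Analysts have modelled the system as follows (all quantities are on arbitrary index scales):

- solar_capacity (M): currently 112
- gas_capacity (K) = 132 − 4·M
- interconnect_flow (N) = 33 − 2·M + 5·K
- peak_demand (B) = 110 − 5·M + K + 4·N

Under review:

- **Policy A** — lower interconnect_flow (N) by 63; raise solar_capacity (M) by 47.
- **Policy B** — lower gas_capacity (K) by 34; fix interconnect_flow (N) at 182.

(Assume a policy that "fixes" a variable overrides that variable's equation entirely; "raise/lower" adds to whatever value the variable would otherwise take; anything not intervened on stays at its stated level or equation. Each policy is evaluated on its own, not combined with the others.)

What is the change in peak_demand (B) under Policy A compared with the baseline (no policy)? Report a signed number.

-4811

Baseline:
  M = 112
  K = 132 − 4·112 = -316
  N = 33 − 2·112 + 5·(-316) = -1771
  B = 110 − 5·112 + (-316) + 4·(-1771) = -7850
Policy A (N − 63, M + 47):
  M = 112 + 47 = 159
  K = 132 − 4·159 = -504
  N = 33 − 2·159 + 5·(-504) (−63 from intervention) = -2868
  B = 110 − 5·159 + (-504) + 4·(-2868) = -12661
Change in B: -12661 − (-7850) = -4811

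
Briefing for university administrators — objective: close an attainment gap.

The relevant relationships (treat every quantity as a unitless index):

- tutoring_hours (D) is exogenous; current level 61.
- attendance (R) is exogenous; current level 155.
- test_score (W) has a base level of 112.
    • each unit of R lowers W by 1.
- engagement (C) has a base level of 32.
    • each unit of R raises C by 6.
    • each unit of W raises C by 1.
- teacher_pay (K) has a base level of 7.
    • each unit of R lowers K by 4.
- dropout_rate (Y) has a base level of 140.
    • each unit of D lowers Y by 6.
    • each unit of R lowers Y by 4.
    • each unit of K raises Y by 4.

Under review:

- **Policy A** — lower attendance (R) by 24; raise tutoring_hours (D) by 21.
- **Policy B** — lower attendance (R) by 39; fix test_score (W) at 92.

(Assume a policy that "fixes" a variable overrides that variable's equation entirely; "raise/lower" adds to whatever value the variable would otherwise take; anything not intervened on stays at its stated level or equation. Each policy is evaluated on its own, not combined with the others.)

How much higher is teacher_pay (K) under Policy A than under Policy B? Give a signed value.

-60

Policy A (R − 24, D + 21):
  R = 155 − 24 = 131
  K = 7 − 4·131 = -517
Policy B (R − 39, W := 92):
  R = 155 − 39 = 116
  K = 7 − 4·116 = -457
K: -517 − (-457) = -60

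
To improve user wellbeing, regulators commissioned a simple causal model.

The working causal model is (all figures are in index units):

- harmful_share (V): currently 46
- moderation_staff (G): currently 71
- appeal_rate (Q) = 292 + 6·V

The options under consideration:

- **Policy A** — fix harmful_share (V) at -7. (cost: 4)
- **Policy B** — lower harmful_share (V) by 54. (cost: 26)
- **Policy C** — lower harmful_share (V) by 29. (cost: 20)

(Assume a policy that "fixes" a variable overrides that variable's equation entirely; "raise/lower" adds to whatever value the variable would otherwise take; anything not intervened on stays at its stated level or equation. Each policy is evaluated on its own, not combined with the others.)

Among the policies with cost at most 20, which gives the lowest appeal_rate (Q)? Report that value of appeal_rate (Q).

Policy A (V := -7):
  V = -7
  Q = 292 + 6·(-7) = 250
Policy C (V − 29):
  V = 46 − 29 = 17
  Q = 292 + 6·17 = 394
Comparing — Policy A: Q=250, Policy C: Q=394. Lowest is 250 (Policy A).

250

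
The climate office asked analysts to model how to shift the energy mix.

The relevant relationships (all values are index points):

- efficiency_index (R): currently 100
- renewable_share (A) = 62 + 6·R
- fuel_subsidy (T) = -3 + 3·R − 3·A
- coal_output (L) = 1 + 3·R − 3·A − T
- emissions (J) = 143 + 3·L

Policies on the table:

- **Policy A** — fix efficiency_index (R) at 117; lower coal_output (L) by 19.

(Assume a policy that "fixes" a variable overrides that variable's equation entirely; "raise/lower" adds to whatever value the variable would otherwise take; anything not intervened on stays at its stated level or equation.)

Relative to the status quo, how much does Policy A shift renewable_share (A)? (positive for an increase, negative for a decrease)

Baseline:
  R = 100
  A = 62 + 6·100 = 662
Policy A (R := 117, L − 19):
  R = 117
  A = 62 + 6·117 = 764
Change in A: 764 − 662 = 102

102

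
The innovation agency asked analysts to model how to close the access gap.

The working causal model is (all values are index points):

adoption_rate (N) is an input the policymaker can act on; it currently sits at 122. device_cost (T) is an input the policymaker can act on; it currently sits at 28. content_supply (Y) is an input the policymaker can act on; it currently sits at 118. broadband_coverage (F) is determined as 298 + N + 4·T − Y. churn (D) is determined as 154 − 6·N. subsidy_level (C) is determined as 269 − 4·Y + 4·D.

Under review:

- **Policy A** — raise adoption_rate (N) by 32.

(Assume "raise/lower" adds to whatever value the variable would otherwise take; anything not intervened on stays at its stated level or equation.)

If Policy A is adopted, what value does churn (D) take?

-770

Policy A (N + 32):
  N = 122 + 32 = 154
  D = 154 − 6·154 = -770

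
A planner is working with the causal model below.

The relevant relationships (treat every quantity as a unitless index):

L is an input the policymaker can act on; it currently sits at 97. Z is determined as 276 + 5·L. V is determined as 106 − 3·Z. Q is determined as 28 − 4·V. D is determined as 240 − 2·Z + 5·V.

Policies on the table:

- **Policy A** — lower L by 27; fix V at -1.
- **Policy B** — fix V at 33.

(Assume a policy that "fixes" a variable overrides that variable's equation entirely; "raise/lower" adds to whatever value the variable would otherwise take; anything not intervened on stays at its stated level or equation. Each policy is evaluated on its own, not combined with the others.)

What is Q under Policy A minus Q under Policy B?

136

Policy A (L − 27, V := -1):
  L = 97 − 27 = 70
  Z = 276 + 5·70 = 626
  V = -1
  Q = 28 − 4·(-1) = 32
Policy B (V := 33):
  L = 97
  Z = 276 + 5·97 = 761
  V = 33
  Q = 28 − 4·33 = -104
Q: 32 − (-104) = 136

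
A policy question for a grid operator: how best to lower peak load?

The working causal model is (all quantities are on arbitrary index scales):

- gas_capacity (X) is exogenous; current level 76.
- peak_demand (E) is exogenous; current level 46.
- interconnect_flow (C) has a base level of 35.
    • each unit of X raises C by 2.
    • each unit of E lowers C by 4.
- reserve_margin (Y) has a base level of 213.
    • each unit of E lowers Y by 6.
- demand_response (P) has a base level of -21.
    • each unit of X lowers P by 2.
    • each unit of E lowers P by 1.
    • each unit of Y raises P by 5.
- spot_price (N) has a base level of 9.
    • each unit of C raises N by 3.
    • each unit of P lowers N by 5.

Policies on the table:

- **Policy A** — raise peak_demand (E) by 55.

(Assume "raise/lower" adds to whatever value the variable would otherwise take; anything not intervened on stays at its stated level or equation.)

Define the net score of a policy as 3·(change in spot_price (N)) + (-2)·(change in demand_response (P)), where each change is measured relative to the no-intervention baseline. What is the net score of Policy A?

Baseline:
  X = 76
  E = 46
  C = 35 + 2·76 − 4·46 = 3
  Y = 213 − 6·46 = -63
  P = -21 − 2·76 − 46 + 5·(-63) = -534
  N = 9 + 3·3 − 5·(-534) = 2688
Policy A (E + 55):
  X = 76
  E = 46 + 55 = 101
  C = 35 + 2·76 − 4·101 = -217
  Y = 213 − 6·101 = -393
  P = -21 − 2·76 − 101 + 5·(-393) = -2239
  N = 9 + 3·(-217) − 5·(-2239) = 10553
ΔN = 10553 − 2688 = 7865; ΔP = -2239 − (-534) = -1705
Score = 3·7865 + (-2)·(-1705) = 27005

27005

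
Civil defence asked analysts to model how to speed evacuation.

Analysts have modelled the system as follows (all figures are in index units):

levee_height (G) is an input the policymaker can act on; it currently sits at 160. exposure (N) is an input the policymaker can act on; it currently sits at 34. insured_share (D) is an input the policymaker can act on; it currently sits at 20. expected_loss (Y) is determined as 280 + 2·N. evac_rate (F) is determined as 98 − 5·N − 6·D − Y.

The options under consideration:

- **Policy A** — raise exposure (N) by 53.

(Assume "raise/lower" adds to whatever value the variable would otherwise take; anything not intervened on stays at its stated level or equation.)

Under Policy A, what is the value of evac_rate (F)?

Policy A (N + 53):
  N = 34 + 53 = 87
  D = 20
  Y = 280 + 2·87 = 454
  F = 98 − 5·87 − 6·20 − 454 = -911

-911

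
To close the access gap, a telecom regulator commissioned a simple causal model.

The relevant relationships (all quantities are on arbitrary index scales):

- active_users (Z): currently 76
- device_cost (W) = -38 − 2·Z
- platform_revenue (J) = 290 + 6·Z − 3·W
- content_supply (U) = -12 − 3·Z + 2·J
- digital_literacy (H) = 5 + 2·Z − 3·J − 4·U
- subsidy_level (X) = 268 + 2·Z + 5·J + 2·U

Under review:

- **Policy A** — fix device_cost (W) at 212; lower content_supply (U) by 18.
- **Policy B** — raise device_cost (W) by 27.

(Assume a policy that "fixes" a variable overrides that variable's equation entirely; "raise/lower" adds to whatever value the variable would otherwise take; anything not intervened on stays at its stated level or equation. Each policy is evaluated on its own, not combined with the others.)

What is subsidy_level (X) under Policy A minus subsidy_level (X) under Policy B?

Policy A (W := 212, U − 18):
  Z = 76
  W = 212
  J = 290 + 6·76 − 3·212 = 110
  U = -12 − 3·76 + 2·110 (−18 from intervention) = -38
  X = 268 + 2·76 + 5·110 + 2·(-38) = 894
Policy B (W + 27):
  Z = 76
  W = -38 − 2·76 (+27 from intervention) = -163
  J = 290 + 6·76 − 3·(-163) = 1235
  U = -12 − 3·76 + 2·1235 = 2230
  X = 268 + 2·76 + 5·1235 + 2·2230 = 11055
X: 894 − 11055 = -10161

-10161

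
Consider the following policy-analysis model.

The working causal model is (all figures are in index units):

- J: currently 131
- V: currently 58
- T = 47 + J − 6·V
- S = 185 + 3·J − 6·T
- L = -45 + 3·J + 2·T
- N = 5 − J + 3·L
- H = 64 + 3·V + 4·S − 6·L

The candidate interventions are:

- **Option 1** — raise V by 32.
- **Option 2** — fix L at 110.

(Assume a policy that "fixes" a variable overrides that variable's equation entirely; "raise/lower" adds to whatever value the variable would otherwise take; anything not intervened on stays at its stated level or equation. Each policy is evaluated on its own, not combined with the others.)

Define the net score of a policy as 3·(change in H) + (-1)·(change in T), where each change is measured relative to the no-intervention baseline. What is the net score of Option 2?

-1836

Baseline:
  J = 131
  V = 58
  T = 47 + 131 − 6·58 = -170
  S = 185 + 3·131 − 6·(-170) = 1598
  L = -45 + 3·131 + 2·(-170) = 8
  H = 64 + 3·58 + 4·1598 − 6·8 = 6582
Option 2 (L := 110):
  J = 131
  V = 58
  T = 47 + 131 − 6·58 = -170
  S = 185 + 3·131 − 6·(-170) = 1598
  L = 110
  H = 64 + 3·58 + 4·1598 − 6·110 = 5970
ΔH = 5970 − 6582 = -612; ΔT = -170 − (-170) = 0
Score = 3·(-612) + (-1)·0 = -1836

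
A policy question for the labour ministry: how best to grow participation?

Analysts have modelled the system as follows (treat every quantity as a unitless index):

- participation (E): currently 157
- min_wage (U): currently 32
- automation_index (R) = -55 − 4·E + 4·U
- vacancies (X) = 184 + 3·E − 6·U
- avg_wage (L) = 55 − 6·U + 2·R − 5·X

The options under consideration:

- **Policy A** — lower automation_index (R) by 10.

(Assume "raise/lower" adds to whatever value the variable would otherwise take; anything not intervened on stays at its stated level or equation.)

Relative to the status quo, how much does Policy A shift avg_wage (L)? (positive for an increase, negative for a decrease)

Baseline:
  E = 157
  U = 32
  R = -55 − 4·157 + 4·32 = -555
  X = 184 + 3·157 − 6·32 = 463
  L = 55 − 6·32 + 2·(-555) − 5·463 = -3562
Policy A (R − 10):
  E = 157
  U = 32
  R = -55 − 4·157 + 4·32 (−10 from intervention) = -565
  X = 184 + 3·157 − 6·32 = 463
  L = 55 − 6·32 + 2·(-565) − 5·463 = -3582
Change in L: -3582 − (-3562) = -20

-20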